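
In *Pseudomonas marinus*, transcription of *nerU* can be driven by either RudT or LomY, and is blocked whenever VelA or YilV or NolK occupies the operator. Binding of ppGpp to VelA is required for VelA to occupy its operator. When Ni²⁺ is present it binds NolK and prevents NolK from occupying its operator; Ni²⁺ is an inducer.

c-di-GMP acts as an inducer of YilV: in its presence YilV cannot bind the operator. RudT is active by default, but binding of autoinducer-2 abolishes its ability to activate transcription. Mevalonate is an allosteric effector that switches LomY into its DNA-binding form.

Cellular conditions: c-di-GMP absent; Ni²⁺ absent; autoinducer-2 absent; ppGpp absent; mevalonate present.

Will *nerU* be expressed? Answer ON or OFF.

ppGpp is absent, so VelA is inactive.
c-di-GMP is absent, so YilV is active.
Ni²⁺ is absent, so NolK is active.
Autoinducer-2 is absent, so RudT is active.
Mevalonate is present, so LomY is active.
With repressor YilV bound, *nerU* is not transcribed.

OFF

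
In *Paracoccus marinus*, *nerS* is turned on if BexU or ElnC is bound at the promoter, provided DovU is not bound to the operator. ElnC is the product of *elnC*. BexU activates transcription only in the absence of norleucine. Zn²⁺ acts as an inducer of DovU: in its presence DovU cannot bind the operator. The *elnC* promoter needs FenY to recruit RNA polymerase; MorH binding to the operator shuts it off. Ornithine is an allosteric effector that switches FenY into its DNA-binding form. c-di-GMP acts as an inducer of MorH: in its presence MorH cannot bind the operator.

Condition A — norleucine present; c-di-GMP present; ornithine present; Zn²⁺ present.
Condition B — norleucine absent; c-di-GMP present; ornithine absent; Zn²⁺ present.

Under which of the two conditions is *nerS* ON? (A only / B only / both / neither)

Condition A:
Norleucine is present, so BexU is inactive.
c-di-GMP is present, so MorH is inactive.
Ornithine is present, so FenY is active.
No repressor is bound and FenY is active, so *elnC* is transcribed.
So ElnC is produced and active.
Zn²⁺ is present, so DovU is inactive.
Activator ElnC is present, so *nerS* is transcribed.
→ *nerS* is ON in A.
Condition B:
Norleucine is absent, so BexU is active.
c-di-GMP is present, so MorH is inactive.
Ornithine is absent, so FenY is inactive.
Required activator FenY is absent, so *elnC* is not transcribed.
So ElnC is not produced.
Zn²⁺ is present, so DovU is inactive.
Activator BexU is present, so *nerS* is transcribed.
→ *nerS* is ON in B.

both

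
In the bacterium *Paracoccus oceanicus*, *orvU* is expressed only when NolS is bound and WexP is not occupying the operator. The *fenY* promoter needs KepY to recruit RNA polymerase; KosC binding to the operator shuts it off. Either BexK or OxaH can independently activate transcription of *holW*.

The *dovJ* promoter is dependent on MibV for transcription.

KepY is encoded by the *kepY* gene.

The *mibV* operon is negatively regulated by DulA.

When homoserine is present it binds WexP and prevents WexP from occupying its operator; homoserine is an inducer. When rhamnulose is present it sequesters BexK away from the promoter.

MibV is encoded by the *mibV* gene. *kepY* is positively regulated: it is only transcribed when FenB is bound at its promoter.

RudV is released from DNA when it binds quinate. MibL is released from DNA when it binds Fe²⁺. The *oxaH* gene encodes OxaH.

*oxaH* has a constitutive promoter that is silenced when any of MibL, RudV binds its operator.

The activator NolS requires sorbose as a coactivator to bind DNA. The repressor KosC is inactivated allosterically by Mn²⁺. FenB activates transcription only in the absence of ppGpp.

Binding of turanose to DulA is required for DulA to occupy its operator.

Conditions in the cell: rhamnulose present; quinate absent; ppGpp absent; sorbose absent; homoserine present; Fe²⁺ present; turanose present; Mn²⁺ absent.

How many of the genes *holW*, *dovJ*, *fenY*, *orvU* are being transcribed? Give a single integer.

Rhamnulose is present, so BexK is inactive.
Fe²⁺ is present, so MibL is inactive.
Quinate is absent, so RudV is active.
With repressor RudV bound, *oxaH* is not transcribed.
So OxaH is not produced.
No activator is available at the *holW* promoter, so *holW* is not transcribed.
→ *holW* is OFF.
Turanose is present, so DulA is active.
With repressor DulA bound, *mibV* is not transcribed.
So MibV is not produced.
Required activator MibV is absent, so *dovJ* is not transcribed.
→ *dovJ* is OFF.
Mn²⁺ is absent, so KosC is active.
ppGpp is absent, so FenB is active.
No repressor is bound and FenB is active, so *kepY* is transcribed.
So KepY is produced and active.
With repressor KosC bound, *fenY* is not transcribed.
→ *fenY* is OFF.
Homoserine is present, so WexP is inactive.
Sorbose is absent, so NolS is inactive.
Required activator NolS is absent, so *orvU* is not transcribed.
→ *orvU* is OFF.
0 of the 4 genes are transcribed.

0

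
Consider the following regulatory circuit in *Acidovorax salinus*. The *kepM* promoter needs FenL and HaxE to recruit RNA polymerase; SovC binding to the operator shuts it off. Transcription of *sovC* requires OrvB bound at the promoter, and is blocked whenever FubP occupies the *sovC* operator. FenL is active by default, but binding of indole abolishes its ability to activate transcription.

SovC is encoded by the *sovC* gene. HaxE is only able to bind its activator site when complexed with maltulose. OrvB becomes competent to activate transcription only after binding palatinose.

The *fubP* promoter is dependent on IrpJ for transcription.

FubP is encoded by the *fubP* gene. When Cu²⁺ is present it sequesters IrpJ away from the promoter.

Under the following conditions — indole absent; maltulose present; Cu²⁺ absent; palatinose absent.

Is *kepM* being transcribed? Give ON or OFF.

Indole is absent, so FenL is active.
Cu²⁺ is absent, so IrpJ is active.
No repressor is bound and IrpJ is active, so *fubP* is transcribed.
So FubP is produced and active.
Palatinose is absent, so OrvB is inactive.
With repressor FubP bound, *sovC* is not transcribed.
So SovC is not produced.
Maltulose is present, so HaxE is active.
No repressor is bound and FenL and HaxE are active, so *kepM* is transcribed.

ON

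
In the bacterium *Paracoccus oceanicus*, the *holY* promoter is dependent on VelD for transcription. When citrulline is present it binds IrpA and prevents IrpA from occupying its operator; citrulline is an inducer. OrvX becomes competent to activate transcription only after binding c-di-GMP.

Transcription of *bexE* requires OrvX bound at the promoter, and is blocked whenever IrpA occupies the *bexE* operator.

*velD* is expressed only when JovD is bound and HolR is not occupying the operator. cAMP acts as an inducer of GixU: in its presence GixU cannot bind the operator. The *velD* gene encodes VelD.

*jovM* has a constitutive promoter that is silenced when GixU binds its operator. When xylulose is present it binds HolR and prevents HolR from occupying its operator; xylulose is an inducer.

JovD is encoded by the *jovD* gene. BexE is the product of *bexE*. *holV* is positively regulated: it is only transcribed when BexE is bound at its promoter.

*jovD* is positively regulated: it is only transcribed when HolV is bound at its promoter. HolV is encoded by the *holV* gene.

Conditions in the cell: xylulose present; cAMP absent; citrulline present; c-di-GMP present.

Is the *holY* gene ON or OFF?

Citrulline is present, so IrpA is inactive.
c-di-GMP is present, so OrvX is active.
No repressor is bound and OrvX is active, so *bexE* is transcribed.
So BexE is produced and active.
No repressor is bound and BexE is active, so *holV* is transcribed.
So HolV is produced and active.
No repressor is bound and HolV is active, so *jovD* is transcribed.
So JovD is produced and active.
Xylulose is present, so HolR is inactive.
No repressor is bound and JovD is active, so *velD* is transcribed.
So VelD is produced and active.
No repressor is bound and VelD is active, so *holY* is transcribed.

ON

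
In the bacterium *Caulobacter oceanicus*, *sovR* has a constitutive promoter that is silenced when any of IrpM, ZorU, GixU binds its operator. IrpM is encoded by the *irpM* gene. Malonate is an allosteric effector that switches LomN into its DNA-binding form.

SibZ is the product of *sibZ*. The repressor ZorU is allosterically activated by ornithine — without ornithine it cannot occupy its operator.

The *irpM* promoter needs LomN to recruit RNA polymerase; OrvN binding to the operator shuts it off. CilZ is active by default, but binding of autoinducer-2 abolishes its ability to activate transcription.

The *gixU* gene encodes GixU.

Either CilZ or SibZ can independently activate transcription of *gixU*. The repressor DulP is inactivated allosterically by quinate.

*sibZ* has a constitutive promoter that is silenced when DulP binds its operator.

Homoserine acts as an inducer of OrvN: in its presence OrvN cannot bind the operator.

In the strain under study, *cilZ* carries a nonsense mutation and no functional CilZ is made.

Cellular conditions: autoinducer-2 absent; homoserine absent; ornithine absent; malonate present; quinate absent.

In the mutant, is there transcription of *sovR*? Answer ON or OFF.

ON

Malonate is present, so LomN is active.
Homoserine is absent, so OrvN is active.
With repressor OrvN bound, *irpM* is not transcribed.
So IrpM is not produced.
Ornithine is absent, so ZorU is inactive.
CilZ is non-functional in this strain, so it has no effect.
Quinate is absent, so DulP is active.
With repressor DulP bound, *sibZ* is not transcribed.
So SibZ is not produced.
No activator is available at the *gixU* promoter, so *gixU* is not transcribed.
So GixU is not produced.
With no repressor bound, *sovR* is transcribed.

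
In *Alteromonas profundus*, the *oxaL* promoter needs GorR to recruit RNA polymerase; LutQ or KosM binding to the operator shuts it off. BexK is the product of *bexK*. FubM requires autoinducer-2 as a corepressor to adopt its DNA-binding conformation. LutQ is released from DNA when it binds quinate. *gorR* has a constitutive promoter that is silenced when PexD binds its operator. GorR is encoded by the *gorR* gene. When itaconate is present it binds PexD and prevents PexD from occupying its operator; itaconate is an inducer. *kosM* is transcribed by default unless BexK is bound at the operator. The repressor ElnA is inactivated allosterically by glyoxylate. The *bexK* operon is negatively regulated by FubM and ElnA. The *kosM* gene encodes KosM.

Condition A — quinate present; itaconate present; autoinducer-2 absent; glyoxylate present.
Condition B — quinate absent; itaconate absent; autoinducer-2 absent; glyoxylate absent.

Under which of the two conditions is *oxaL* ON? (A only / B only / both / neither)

A only

Condition A:
Quinate is present, so LutQ is inactive.
Itaconate is present, so PexD is inactive.
With no repressor bound, *gorR* is transcribed.
So GorR is produced and active.
Autoinducer-2 is absent, so FubM is inactive.
Glyoxylate is present, so ElnA is inactive.
With no repressor bound, *bexK* is transcribed.
So BexK is produced and active.
With repressor BexK bound, *kosM* is not transcribed.
So KosM is not produced.
No repressor is bound and GorR is active, so *oxaL* is transcribed.
→ *oxaL* is ON in A.
Condition B:
Quinate is absent, so LutQ is active.
Itaconate is absent, so PexD is active.
With repressor PexD bound, *gorR* is not transcribed.
So GorR is not produced.
Autoinducer-2 is absent, so FubM is inactive.
Glyoxylate is absent, so ElnA is active.
With repressor ElnA bound, *bexK* is not transcribed.
So BexK is not produced.
With no repressor bound, *kosM* is transcribed.
So KosM is produced and active.
With repressor LutQ bound, *oxaL* is not transcribed.
→ *oxaL* is OFF in B.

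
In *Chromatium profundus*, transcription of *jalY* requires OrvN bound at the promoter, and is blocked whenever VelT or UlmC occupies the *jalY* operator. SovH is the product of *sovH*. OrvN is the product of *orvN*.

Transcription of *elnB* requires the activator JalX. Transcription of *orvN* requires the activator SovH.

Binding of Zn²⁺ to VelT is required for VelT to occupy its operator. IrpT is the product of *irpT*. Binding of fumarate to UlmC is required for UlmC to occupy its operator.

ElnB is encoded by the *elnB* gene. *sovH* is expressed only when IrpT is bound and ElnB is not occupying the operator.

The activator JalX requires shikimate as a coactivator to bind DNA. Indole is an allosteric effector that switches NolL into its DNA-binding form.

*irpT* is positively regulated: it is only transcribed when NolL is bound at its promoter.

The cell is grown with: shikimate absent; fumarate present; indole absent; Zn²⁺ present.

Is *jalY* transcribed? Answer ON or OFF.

OFF

Zn²⁺ is present, so VelT is active.
Fumarate is present, so UlmC is active.
Indole is absent, so NolL is inactive.
Required activator NolL is absent, so *irpT* is not transcribed.
So IrpT is not produced.
Shikimate is absent, so JalX is inactive.
Required activator JalX is absent, so *elnB* is not transcribed.
So ElnB is not produced.
Required activator IrpT is absent, so *sovH* is not transcribed.
So SovH is not produced.
Required activator SovH is absent, so *orvN* is not transcribed.
So OrvN is not produced.
With repressor VelT bound, *jalY* is not transcribed.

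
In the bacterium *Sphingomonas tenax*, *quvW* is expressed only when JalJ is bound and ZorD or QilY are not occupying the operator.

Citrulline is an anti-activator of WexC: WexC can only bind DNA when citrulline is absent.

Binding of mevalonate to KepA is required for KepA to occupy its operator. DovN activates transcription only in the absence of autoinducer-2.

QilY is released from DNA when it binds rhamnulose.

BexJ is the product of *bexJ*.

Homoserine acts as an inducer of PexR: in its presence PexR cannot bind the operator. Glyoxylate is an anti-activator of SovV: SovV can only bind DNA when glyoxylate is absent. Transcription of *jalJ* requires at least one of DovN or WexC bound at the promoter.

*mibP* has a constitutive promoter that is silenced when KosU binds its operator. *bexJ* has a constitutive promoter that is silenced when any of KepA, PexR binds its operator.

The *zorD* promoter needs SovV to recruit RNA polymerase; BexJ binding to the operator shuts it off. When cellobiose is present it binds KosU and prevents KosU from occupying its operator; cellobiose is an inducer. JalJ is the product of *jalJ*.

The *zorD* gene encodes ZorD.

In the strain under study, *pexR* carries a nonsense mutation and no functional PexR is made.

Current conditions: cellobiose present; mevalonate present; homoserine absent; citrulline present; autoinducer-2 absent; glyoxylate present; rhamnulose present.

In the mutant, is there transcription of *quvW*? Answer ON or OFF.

ON

Mevalonate is present, so KepA is active.
PexR is non-functional in this strain, so it has no effect.
With repressor KepA bound, *bexJ* is not transcribed.
So BexJ is not produced.
Glyoxylate is present, so SovV is inactive.
Required activator SovV is absent, so *zorD* is not transcribed.
So ZorD is not produced.
Rhamnulose is present, so QilY is inactive.
Autoinducer-2 is absent, so DovN is active.
Citrulline is present, so WexC is inactive.
Activator DovN is present, so *jalJ* is transcribed.
So JalJ is produced and active.
No repressor is bound and JalJ is active, so *quvW* is transcribed.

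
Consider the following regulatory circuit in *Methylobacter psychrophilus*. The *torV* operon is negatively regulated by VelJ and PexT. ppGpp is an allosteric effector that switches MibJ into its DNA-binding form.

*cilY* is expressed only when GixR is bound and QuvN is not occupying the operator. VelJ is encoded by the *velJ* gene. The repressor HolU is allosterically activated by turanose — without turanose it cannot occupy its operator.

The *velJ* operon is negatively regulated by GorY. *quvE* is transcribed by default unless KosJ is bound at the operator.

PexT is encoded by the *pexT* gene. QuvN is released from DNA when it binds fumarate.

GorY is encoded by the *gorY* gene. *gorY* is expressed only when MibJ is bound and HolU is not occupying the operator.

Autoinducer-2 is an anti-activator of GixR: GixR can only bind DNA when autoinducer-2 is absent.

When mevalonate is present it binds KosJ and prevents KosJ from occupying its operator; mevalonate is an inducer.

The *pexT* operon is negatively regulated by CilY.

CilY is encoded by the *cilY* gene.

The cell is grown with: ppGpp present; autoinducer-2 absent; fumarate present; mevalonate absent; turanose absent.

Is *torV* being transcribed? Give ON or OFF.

ON

Turanose is absent, so HolU is inactive.
ppGpp is present, so MibJ is active.
No repressor is bound and MibJ is active, so *gorY* is transcribed.
So GorY is produced and active.
With repressor GorY bound, *velJ* is not transcribed.
So VelJ is not produced.
Fumarate is present, so QuvN is inactive.
Autoinducer-2 is absent, so GixR is active.
No repressor is bound and GixR is active, so *cilY* is transcribed.
So CilY is produced and active.
With repressor CilY bound, *pexT* is not transcribed.
So PexT is not produced.
With no repressor bound, *torV* is transcribed.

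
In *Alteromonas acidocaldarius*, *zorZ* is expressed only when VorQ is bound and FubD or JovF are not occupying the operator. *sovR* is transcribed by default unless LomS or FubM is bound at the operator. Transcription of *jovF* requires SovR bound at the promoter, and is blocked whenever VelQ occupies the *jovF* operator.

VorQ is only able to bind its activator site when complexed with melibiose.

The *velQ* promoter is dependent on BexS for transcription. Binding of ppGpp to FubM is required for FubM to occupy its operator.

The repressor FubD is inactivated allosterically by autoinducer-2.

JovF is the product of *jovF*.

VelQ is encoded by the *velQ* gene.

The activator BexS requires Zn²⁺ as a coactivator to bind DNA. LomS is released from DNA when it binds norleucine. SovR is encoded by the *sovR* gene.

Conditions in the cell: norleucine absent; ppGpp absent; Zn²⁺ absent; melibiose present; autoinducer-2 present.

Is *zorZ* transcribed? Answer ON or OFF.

ON

Autoinducer-2 is present, so FubD is inactive.
Norleucine is absent, so LomS is active.
ppGpp is absent, so FubM is inactive.
With repressor LomS bound, *sovR* is not transcribed.
So SovR is not produced.
Zn²⁺ is absent, so BexS is inactive.
Required activator BexS is absent, so *velQ* is not transcribed.
So VelQ is not produced.
Required activator SovR is absent, so *jovF* is not transcribed.
So JovF is not produced.
Melibiose is present, so VorQ is active.
No repressor is bound and VorQ is active, so *zorZ* is transcribed.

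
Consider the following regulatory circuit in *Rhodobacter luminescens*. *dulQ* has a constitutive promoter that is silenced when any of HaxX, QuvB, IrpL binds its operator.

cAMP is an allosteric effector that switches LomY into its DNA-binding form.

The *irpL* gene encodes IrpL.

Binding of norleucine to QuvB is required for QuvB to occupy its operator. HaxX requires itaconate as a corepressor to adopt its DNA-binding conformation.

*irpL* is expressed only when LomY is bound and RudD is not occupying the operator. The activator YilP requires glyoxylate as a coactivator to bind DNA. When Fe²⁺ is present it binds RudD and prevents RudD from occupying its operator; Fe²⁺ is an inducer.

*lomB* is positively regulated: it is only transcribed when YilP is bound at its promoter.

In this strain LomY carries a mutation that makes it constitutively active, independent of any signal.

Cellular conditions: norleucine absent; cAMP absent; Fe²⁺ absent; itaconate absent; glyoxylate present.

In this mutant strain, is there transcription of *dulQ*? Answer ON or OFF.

Itaconate is absent, so HaxX is inactive.
Norleucine is absent, so QuvB is inactive.
Fe²⁺ is absent, so RudD is active.
LomY is constitutively active in this strain.
With repressor RudD bound, *irpL* is not transcribed.
So IrpL is not produced.
With no repressor bound, *dulQ* is transcribed.

ON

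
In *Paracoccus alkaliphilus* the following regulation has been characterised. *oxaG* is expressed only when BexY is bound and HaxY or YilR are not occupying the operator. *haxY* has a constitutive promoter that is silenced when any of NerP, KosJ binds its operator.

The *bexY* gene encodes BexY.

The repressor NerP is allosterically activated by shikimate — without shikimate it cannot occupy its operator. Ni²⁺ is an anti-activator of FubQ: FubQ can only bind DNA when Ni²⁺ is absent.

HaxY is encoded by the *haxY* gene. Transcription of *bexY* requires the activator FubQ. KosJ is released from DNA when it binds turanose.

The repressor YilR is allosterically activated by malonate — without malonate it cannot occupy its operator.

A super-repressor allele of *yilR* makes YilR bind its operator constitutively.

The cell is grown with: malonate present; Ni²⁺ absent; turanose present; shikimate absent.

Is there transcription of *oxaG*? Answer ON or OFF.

Ni²⁺ is absent, so FubQ is active.
No repressor is bound and FubQ is active, so *bexY* is transcribed.
So BexY is produced and active.
Shikimate is absent, so NerP is inactive.
Turanose is present, so KosJ is inactive.
With no repressor bound, *haxY* is transcribed.
So HaxY is produced and active.
YilR is constitutively active in this strain.
With repressor HaxY bound, *oxaG* is not transcribed.

OFF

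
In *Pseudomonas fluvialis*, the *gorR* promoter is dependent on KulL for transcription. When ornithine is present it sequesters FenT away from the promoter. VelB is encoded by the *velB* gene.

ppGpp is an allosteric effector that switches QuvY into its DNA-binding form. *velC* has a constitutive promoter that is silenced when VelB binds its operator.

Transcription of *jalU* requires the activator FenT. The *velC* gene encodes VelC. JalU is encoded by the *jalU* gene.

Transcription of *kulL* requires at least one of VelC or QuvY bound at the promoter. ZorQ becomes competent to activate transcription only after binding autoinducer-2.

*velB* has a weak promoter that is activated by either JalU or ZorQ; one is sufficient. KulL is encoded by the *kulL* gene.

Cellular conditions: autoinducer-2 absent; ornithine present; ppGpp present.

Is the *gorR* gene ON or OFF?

Ornithine is present, so FenT is inactive.
Required activator FenT is absent, so *jalU* is not transcribed.
So JalU is not produced.
Autoinducer-2 is absent, so ZorQ is inactive.
No activator is available at the *velB* promoter, so *velB* is not transcribed.
So VelB is not produced.
With no repressor bound, *velC* is transcribed.
So VelC is produced and active.
ppGpp is present, so QuvY is active.
Activator VelC is present, so *kulL* is transcribed.
So KulL is produced and active.
No repressor is bound and KulL is active, so *gorR* is transcribed.

ON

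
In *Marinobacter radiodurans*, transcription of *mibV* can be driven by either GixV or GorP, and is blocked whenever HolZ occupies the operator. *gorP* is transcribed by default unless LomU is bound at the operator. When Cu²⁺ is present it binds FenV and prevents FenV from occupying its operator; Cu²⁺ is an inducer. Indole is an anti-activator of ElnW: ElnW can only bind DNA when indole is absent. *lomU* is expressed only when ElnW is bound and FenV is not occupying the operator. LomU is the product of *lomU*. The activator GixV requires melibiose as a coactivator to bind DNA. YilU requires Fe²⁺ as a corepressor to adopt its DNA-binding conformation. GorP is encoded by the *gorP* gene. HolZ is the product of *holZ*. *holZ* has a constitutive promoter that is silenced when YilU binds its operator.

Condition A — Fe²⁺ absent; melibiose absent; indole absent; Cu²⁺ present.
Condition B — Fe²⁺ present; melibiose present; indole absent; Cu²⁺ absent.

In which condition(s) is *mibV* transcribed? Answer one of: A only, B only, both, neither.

Condition A:
Fe²⁺ is absent, so YilU is inactive.
With no repressor bound, *holZ* is transcribed.
So HolZ is produced and active.
Melibiose is absent, so GixV is inactive.
Indole is absent, so ElnW is active.
Cu²⁺ is present, so FenV is inactive.
No repressor is bound and ElnW is active, so *lomU* is transcribed.
So LomU is produced and active.
With repressor LomU bound, *gorP* is not transcribed.
So GorP is not produced.
With repressor HolZ bound, *mibV* is not transcribed.
→ *mibV* is OFF in A.
Condition B:
Fe²⁺ is present, so YilU is active.
With repressor YilU bound, *holZ* is not transcribed.
So HolZ is not produced.
Melibiose is present, so GixV is active.
Indole is absent, so ElnW is active.
Cu²⁺ is absent, so FenV is active.
With repressor FenV bound, *lomU* is not transcribed.
So LomU is not produced.
With no repressor bound, *gorP* is transcribed.
So GorP is produced and active.
Activator GixV is present, so *mibV* is transcribed.
→ *mibV* is ON in B.

B only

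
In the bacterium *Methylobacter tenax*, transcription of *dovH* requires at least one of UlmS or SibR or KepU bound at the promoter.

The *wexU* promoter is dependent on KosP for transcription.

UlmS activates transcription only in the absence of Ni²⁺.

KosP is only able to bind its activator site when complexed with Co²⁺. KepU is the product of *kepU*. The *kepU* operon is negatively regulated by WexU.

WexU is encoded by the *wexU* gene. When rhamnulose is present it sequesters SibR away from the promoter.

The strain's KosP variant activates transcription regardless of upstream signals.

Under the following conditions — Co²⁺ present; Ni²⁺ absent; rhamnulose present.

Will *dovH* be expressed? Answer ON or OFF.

Ni²⁺ is absent, so UlmS is active.
Rhamnulose is present, so SibR is inactive.
KosP is constitutively active in this strain.
No repressor is bound and KosP is active, so *wexU* is transcribed.
So WexU is produced and active.
With repressor WexU bound, *kepU* is not transcribed.
So KepU is not produced.
Activator UlmS is present, so *dovH* is transcribed.

ON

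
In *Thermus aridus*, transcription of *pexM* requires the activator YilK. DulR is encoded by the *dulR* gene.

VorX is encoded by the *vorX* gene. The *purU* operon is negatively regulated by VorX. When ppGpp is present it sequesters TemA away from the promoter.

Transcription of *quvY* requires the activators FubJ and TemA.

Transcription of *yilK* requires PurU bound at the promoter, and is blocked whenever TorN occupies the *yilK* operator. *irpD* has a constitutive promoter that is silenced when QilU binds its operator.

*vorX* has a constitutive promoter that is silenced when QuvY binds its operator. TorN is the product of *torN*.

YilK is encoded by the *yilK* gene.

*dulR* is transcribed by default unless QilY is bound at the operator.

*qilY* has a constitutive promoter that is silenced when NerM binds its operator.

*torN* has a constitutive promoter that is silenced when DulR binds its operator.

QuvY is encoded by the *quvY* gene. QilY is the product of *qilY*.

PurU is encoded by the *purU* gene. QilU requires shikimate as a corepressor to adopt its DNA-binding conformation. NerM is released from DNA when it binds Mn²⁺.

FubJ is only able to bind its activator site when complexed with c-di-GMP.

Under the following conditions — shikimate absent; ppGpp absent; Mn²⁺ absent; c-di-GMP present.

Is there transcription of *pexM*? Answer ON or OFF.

ON

c-di-GMP is present, so FubJ is active.
ppGpp is absent, so TemA is active.
No repressor is bound and FubJ and TemA are active, so *quvY* is transcribed.
So QuvY is produced and active.
With repressor QuvY bound, *vorX* is not transcribed.
So VorX is not produced.
With no repressor bound, *purU* is transcribed.
So PurU is produced and active.
Mn²⁺ is absent, so NerM is active.
With repressor NerM bound, *qilY* is not transcribed.
So QilY is not produced.
With no repressor bound, *dulR* is transcribed.
So DulR is produced and active.
With repressor DulR bound, *torN* is not transcribed.
So TorN is not produced.
No repressor is bound and PurU is active, so *yilK* is transcribed.
So YilK is produced and active.
No repressor is bound and YilK is active, so *pexM* is transcribed.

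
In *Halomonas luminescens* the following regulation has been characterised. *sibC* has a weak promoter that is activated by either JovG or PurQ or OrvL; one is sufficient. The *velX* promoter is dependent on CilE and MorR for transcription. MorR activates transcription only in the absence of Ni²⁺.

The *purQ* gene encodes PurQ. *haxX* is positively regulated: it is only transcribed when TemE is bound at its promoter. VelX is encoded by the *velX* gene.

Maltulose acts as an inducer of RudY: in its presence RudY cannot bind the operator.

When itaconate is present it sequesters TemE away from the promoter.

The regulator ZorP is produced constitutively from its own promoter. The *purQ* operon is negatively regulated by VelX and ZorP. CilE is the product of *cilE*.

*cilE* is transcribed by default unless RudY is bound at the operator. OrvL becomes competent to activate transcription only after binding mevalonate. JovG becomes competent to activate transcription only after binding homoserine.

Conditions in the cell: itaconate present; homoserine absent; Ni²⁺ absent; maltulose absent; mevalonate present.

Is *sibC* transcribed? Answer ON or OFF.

ON

Homoserine is absent, so JovG is inactive.
Maltulose is absent, so RudY is active.
With repressor RudY bound, *cilE* is not transcribed.
So CilE is not produced.
Ni²⁺ is absent, so MorR is active.
Required activator CilE is absent, so *velX* is not transcribed.
So VelX is not produced.
ZorP is produced constitutively and is active.
With repressor ZorP bound, *purQ* is not transcribed.
So PurQ is not produced.
Mevalonate is present, so OrvL is active.
Activator OrvL is present, so *sibC* is transcribed.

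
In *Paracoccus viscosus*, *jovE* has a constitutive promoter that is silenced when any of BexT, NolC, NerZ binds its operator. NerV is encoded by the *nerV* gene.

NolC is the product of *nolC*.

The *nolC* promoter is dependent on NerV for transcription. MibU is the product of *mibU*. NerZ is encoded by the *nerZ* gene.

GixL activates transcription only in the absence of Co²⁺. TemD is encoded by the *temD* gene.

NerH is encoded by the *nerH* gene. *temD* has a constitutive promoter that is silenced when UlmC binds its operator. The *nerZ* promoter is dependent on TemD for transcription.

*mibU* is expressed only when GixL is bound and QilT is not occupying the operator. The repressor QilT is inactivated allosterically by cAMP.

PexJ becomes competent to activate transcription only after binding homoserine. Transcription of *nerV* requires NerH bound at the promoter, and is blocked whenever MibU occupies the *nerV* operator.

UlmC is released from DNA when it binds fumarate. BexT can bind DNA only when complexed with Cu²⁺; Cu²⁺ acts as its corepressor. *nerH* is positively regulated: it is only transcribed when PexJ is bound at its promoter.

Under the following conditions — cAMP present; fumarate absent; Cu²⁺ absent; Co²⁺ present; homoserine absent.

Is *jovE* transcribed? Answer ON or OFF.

Cu²⁺ is absent, so BexT is inactive.
Homoserine is absent, so PexJ is inactive.
Required activator PexJ is absent, so *nerH* is not transcribed.
So NerH is not produced.
Co²⁺ is present, so GixL is inactive.
cAMP is present, so QilT is inactive.
Required activator GixL is absent, so *mibU* is not transcribed.
So MibU is not produced.
Required activator NerH is absent, so *nerV* is not transcribed.
So NerV is not produced.
Required activator NerV is absent, so *nolC* is not transcribed.
So NolC is not produced.
Fumarate is absent, so UlmC is active.
With repressor UlmC bound, *temD* is not transcribed.
So TemD is not produced.
Required activator TemD is absent, so *nerZ* is not transcribed.
So NerZ is not produced.
With no repressor bound, *jovE* is transcribed.

ON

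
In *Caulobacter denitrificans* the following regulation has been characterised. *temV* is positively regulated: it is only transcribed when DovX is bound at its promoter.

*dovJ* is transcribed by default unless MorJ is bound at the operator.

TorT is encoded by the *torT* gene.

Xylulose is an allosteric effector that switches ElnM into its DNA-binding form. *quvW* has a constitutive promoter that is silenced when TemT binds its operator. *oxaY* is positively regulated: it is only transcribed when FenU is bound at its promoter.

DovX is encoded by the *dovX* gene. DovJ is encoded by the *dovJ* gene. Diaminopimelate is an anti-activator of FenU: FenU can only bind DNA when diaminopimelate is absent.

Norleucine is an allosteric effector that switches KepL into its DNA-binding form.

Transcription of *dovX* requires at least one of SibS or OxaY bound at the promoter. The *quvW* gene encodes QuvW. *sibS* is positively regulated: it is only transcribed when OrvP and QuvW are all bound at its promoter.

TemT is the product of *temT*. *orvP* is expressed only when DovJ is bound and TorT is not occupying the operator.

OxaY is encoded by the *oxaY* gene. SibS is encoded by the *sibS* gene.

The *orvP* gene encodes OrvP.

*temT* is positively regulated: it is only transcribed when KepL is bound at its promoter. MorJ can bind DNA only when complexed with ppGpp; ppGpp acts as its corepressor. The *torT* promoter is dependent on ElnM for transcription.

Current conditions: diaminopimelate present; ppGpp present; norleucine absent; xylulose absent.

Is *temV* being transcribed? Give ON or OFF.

ppGpp is present, so MorJ is active.
With repressor MorJ bound, *dovJ* is not transcribed.
So DovJ is not produced.
Xylulose is absent, so ElnM is inactive.
Required activator ElnM is absent, so *torT* is not transcribed.
So TorT is not produced.
Required activator DovJ is absent, so *orvP* is not transcribed.
So OrvP is not produced.
Norleucine is absent, so KepL is inactive.
Required activator KepL is absent, so *temT* is not transcribed.
So TemT is not produced.
With no repressor bound, *quvW* is transcribed.
So QuvW is produced and active.
Required activator OrvP is absent, so *sibS* is not transcribed.
So SibS is not produced.
Diaminopimelate is present, so FenU is inactive.
Required activator FenU is absent, so *oxaY* is not transcribed.
So OxaY is not produced.
No activator is available at the *dovX* promoter, so *dovX* is not transcribed.
So DovX is not produced.
Required activator DovX is absent, so *temV* is not transcribed.

OFF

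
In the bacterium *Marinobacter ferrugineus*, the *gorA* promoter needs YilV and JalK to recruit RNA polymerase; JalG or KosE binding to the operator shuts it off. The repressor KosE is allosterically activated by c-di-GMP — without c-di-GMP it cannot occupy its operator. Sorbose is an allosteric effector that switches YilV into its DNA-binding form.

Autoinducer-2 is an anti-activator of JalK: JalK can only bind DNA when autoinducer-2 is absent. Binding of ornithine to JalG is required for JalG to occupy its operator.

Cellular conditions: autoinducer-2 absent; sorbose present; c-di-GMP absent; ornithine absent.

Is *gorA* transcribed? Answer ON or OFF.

Ornithine is absent, so JalG is inactive.
Sorbose is present, so YilV is active.
c-di-GMP is absent, so KosE is inactive.
Autoinducer-2 is absent, so JalK is active.
No repressor is bound and YilV and JalK are active, so *gorA* is transcribed.

ON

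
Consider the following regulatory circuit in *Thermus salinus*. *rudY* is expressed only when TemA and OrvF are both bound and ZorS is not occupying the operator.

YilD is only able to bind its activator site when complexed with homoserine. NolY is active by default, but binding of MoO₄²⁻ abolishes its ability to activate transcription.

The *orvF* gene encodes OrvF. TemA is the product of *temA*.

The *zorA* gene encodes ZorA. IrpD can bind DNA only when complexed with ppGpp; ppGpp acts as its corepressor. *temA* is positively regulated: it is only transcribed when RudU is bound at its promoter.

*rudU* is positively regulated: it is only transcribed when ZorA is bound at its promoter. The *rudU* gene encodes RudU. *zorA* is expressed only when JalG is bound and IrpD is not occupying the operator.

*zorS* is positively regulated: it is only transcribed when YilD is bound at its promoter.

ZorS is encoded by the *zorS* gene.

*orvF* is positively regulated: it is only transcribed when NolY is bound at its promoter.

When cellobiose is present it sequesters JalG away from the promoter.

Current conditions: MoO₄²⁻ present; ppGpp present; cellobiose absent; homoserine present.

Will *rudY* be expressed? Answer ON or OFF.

ppGpp is present, so IrpD is active.
Cellobiose is absent, so JalG is active.
With repressor IrpD bound, *zorA* is not transcribed.
So ZorA is not produced.
Required activator ZorA is absent, so *rudU* is not transcribed.
So RudU is not produced.
Required activator RudU is absent, so *temA* is not transcribed.
So TemA is not produced.
MoO₄²⁻ is present, so NolY is inactive.
Required activator NolY is absent, so *orvF* is not transcribed.
So OrvF is not produced.
Homoserine is present, so YilD is active.
No repressor is bound and YilD is active, so *zorS* is transcribed.
So ZorS is produced and active.
With repressor ZorS bound, *rudY* is not transcribed.

OFF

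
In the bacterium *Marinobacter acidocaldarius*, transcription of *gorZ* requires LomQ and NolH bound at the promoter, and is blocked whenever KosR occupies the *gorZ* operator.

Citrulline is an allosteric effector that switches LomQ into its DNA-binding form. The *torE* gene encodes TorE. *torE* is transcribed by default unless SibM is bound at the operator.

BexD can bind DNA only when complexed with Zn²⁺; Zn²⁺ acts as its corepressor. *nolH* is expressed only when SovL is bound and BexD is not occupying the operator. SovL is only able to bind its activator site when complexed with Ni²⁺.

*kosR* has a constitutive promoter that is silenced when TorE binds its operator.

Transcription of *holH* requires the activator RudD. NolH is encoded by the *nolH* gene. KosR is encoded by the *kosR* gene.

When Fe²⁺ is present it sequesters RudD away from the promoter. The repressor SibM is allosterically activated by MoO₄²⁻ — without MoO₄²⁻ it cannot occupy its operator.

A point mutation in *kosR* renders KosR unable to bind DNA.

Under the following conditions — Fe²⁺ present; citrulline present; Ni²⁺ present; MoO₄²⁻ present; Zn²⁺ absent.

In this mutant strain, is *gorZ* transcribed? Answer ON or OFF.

ON

Citrulline is present, so LomQ is active.
Ni²⁺ is present, so SovL is active.
Zn²⁺ is absent, so BexD is inactive.
No repressor is bound and SovL is active, so *nolH* is transcribed.
So NolH is produced and active.
KosR is non-functional in this strain, so it has no effect.
No repressor is bound and LomQ and NolH are active, so *gorZ* is transcribed.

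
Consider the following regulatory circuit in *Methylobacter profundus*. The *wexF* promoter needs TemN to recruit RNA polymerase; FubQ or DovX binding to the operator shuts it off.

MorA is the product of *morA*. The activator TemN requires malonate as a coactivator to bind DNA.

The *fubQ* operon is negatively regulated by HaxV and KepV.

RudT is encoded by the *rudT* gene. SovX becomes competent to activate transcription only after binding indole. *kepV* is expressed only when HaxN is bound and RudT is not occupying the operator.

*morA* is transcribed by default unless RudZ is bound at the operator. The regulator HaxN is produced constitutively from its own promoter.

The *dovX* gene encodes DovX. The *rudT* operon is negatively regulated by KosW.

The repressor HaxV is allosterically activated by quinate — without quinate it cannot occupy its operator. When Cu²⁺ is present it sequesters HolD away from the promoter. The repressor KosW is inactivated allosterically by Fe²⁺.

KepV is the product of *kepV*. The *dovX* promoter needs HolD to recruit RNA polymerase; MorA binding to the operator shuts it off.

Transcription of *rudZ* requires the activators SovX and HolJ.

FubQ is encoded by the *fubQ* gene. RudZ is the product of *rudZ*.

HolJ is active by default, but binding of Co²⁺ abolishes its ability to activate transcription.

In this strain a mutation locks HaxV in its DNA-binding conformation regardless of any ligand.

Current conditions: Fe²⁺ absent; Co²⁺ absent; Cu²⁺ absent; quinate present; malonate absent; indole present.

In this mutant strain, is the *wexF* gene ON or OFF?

Malonate is absent, so TemN is inactive.
HaxV is constitutively active in this strain.
HaxN is produced constitutively and is active.
Fe²⁺ is absent, so KosW is active.
With repressor KosW bound, *rudT* is not transcribed.
So RudT is not produced.
No repressor is bound and HaxN is active, so *kepV* is transcribed.
So KepV is produced and active.
With repressor HaxV bound, *fubQ* is not transcribed.
So FubQ is not produced.
Indole is present, so SovX is active.
Co²⁺ is absent, so HolJ is active.
No repressor is bound and SovX and HolJ are active, so *rudZ* is transcribed.
So RudZ is produced and active.
With repressor RudZ bound, *morA* is not transcribed.
So MorA is not produced.
Cu²⁺ is absent, so HolD is active.
No repressor is bound and HolD is active, so *dovX* is transcribed.
So DovX is produced and active.
With repressor DovX bound, *wexF* is not transcribed.

OFF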